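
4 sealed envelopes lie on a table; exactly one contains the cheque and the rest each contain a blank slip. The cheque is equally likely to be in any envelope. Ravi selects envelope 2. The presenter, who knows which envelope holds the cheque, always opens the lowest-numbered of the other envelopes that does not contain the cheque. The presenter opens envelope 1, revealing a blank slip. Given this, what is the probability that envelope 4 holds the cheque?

Condition on the true location of the cheque.
If it is in envelope 1 (prior 1/4): the presenter opened envelope 1, so this case is ruled out; weight (1/4)·0 = 0.
If it is in any of envelopes 2, 3, and 4 (prior 1/4 each): envelope 1 is the lowest-numbered option available, probability 1; weight (1/4)·1 = 1/4 each.
The weights sum to 3/4.
So P(the cheque in envelope 4 | the presenter opened envelope 1) = (1/4) / (3/4) = 1/3.

1/3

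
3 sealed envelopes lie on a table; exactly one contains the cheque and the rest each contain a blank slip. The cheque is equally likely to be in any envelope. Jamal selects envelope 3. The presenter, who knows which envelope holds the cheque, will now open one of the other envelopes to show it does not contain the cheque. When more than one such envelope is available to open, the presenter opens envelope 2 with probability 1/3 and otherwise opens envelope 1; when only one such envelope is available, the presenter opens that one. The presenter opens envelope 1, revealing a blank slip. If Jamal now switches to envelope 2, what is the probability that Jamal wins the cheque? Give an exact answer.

Consider each possible location of the cheque in turn.
If it is in envelope 1 (prior 1/3): the presenter opened envelope 1, so this case is ruled out; weight (1/3)·0 = 0.
If it is in envelope 2 (prior 1/3): only envelope 1 is available, probability 1; weight (1/3)·1 = 1/3.
If it is in envelope 3 (prior 1/3): envelope 2 is available but not opened, probability 2/3; weight (1/3)·(2/3) = 2/9.
The weights sum to 5/9.
So P(the cheque in envelope 2 | the presenter opened envelope 1) = (1/3) / (5/9) = 3/5.

3/5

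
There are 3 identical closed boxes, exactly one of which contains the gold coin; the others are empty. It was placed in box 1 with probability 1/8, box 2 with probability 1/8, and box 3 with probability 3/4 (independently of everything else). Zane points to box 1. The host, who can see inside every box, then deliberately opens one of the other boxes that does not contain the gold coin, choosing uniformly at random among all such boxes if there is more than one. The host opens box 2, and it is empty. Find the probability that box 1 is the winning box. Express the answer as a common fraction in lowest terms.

Apply Bayes' rule, conditioning on where the gold coin actually is.
If it is in box 1 (prior 1/8): the host has 2 equally likely choices, so probability 1/2; weight (1/8)·(1/2) = 1/16.
If it is in box 2 (prior 1/8): the host opened box 2, so this case is ruled out; weight (1/8)·0 = 0.
If it is in box 3 (prior 3/4): the host has no choice, probability 1; weight (3/4)·1 = 3/4.
The weights sum to 13/16.
So P(the gold coin in box 1 | the host opened box 2) = (1/16) / (13/16) = 1/13.

1/13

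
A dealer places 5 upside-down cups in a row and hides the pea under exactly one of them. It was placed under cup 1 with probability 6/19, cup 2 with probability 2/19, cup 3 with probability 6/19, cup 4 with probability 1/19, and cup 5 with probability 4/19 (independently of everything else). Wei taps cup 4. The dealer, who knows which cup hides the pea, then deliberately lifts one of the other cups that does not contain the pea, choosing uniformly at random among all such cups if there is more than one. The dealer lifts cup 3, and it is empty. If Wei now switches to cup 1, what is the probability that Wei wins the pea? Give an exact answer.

8/17

Apply Bayes' rule, conditioning on where the pea actually is.
If it is under cup 1 (prior 6/19): the dealer has 3 equally likely choices, so probability 1/3; weight (6/19)·(1/3) = 2/19.
If it is under cup 2 (prior 2/19): the dealer has 3 equally likely choices, so probability 1/3; weight (2/19)·(1/3) = 2/57.
If it is under cup 3 (prior 6/19): the dealer opened cup 3, so this case is ruled out; weight (6/19)·0 = 0.
If it is under cup 4 (prior 1/19): the dealer has 4 equally likely choices, so probability 1/4; weight (1/19)·(1/4) = 1/76.
If it is under cup 5 (prior 4/19): the dealer has 3 equally likely choices, so probability 1/3; weight (4/19)·(1/3) = 4/57.
The weights sum to 17/76.
So P(the pea under cup 1 | the dealer opened cup 3) = (2/19) / (17/76) = 8/17.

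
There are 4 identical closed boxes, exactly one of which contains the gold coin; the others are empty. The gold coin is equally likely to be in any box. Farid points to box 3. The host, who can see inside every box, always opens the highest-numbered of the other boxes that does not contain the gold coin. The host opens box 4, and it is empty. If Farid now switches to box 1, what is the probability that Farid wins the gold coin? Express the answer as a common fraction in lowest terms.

Condition on the true location of the gold coin.
If it is in any of boxes 1, 2, and 3 (prior 1/4 each): box 4 is the highest-numbered option available, probability 1; weight (1/4)·1 = 1/4 each.
If it is in box 4 (prior 1/4): the host opened box 4, so this case is ruled out; weight (1/4)·0 = 0.
The weights sum to 3/4.
So P(the gold coin in box 1 | the host opened box 4) = (1/4) / (3/4) = 1/3.

1/3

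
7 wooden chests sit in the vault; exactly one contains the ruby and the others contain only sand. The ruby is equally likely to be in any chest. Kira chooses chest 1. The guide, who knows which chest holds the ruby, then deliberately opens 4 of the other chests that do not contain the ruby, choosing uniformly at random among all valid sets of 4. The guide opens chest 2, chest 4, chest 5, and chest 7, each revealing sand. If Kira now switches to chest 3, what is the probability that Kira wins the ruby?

3/7

Apply Bayes' rule, conditioning on where the ruby actually is.
If it is in chest 1 (prior 1/7): the guide has 15 equally likely choices, so probability 1/15; weight (1/7)·(1/15) = 1/105.
If it is in any of chests 2, 4, 5, and 7 (prior 1/7 each): that chest was opened and seen not to hold the prize — ruled out; weight (1/7)·0 = 0 each.
If it is in either of chests 3 and 6 (prior 1/7 each): the guide has 5 equally likely choices, so probability 1/5; weight (1/7)·(1/5) = 1/35 each.
The weights sum to 1/15.
So P(the ruby in chest 3 | the guide opened chest 2, chest 4, chest 5, and chest 7) = (1/35) / (1/15) = 3/7.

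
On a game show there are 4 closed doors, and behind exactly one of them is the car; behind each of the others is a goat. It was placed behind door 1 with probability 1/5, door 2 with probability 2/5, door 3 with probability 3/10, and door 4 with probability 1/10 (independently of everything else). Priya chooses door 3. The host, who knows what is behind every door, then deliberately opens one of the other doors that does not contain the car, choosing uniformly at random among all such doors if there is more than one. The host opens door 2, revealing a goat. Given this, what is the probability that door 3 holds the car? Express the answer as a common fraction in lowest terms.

Condition on the true location of the car.
If it is behind door 1 (prior 1/5): the host has 2 equally likely choices, so probability 1/2; weight (1/5)·(1/2) = 1/10.
If it is behind door 2 (prior 2/5): the host opened door 2, so this case is ruled out; weight (2/5)·0 = 0.
If it is behind door 3 (prior 3/10): the host has 3 equally likely choices, so probability 1/3; weight (3/10)·(1/3) = 1/10.
If it is behind door 4 (prior 1/10): the host has 2 equally likely choices, so probability 1/2; weight (1/10)·(1/2) = 1/20.
The weights sum to 1/4.
So P(the car behind door 3 | the host opened door 2) = (1/10) / (1/4) = 2/5.

2/5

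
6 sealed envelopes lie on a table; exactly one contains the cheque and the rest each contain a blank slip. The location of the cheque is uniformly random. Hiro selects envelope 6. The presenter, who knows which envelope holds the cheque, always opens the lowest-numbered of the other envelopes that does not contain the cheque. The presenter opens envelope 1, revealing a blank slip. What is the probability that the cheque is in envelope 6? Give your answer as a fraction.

1/5

Consider each possible location of the cheque in turn.
If it is in envelope 1 (prior 1/6): the presenter opened envelope 1, so this case is ruled out; weight (1/6)·0 = 0.
If it is in any of envelopes 2, 3, 4, 5, and 6 (prior 1/6 each): envelope 1 is the lowest-numbered option available, probability 1; weight (1/6)·1 = 1/6 each.
The weights sum to 5/6.
So P(the cheque in envelope 6 | the presenter opened envelope 1) = (1/6) / (5/6) = 1/5.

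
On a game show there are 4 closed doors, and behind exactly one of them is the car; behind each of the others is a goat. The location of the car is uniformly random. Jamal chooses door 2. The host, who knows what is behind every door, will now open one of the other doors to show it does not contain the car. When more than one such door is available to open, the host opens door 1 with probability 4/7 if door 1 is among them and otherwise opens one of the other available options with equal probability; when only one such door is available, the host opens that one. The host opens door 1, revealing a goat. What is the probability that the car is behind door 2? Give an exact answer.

Condition on the true location of the car.
If it is behind door 1 (prior 1/4): the host opened door 1, so this case is ruled out; weight (1/4)·0 = 0.
If it is behind any of doors 2, 3, and 4 (prior 1/4 each): door 1 is available, opened with probability 4/7; weight (1/4)·(4/7) = 1/7 each.
The weights sum to 3/7.
So P(the car behind door 2 | the host opened door 1) = (1/7) / (3/7) = 1/3.

1/3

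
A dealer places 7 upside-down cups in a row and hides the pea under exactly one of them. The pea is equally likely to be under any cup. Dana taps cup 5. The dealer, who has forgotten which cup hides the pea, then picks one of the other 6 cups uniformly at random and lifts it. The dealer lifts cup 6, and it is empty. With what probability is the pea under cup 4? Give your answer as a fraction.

1/6

Apply Bayes' rule, conditioning on where the pea actually is.
If it is under any of cups 1, 2, 3, 4, 5, and 7 (prior 1/7 each): the dealer picks cup 6 with probability 1/6 regardless, and it is not the prize; weight (1/7)·(1/6) = 1/42 each.
If it is under cup 6 (prior 1/7): the dealer opened cup 6, so this case is ruled out; weight (1/7)·0 = 0.
The weights sum to 1/7.
So P(the pea under cup 4 | the dealer opened cup 6) = (1/42) / (1/7) = 1/6.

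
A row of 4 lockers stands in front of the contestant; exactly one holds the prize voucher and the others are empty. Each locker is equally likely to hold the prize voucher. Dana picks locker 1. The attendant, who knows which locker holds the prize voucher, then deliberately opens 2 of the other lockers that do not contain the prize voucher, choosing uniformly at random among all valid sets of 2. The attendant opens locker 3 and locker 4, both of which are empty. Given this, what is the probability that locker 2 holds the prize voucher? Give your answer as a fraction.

Consider each possible location of the prize voucher in turn.
If it is in locker 1 (prior 1/4): the attendant has 3 equally likely choices, so probability 1/3; weight (1/4)·(1/3) = 1/12.
If it is in locker 2 (prior 1/4): the attendant has no choice, probability 1; weight (1/4)·1 = 1/4.
If it is in either of lockers 3 and 4 (prior 1/4 each): that locker was opened and seen not to hold the prize — ruled out; weight (1/4)·0 = 0 each.
The weights sum to 1/3.
So P(the prize voucher in locker 2 | the attendant opened locker 3 and locker 4) = (1/4) / (1/3) = 3/4.

3/4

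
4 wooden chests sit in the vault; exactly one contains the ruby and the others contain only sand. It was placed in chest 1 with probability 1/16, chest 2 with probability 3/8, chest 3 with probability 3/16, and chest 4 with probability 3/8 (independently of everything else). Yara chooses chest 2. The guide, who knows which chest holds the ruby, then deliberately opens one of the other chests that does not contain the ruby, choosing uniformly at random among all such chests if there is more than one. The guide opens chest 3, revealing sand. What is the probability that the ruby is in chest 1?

Condition on the true location of the ruby.
If it is in chest 1 (prior 1/16): the guide has 2 equally likely choices, so probability 1/2; weight (1/16)·(1/2) = 1/32.
If it is in chest 2 (prior 3/8): the guide has 3 equally likely choices, so probability 1/3; weight (3/8)·(1/3) = 1/8.
If it is in chest 3 (prior 3/16): the guide opened chest 3, so this case is ruled out; weight (3/16)·0 = 0.
If it is in chest 4 (prior 3/8): the guide has 2 equally likely choices, so probability 1/2; weight (3/8)·(1/2) = 3/16.
The weights sum to 11/32.
So P(the ruby in chest 1 | the guide opened chest 3) = (1/32) / (11/32) = 1/11.

1/11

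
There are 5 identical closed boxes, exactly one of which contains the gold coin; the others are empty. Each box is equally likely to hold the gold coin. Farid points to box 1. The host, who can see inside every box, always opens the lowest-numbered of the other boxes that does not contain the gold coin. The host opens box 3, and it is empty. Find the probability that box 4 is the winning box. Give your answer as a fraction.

Condition on the true location of the gold coin.
If it is in any of boxes 1, 4, and 5 (prior 1/5 each): the host would have opened box 2 instead, probability 0; weight (1/5)·0 = 0 each.
If it is in box 2 (prior 1/5): box 3 is the lowest-numbered option available, probability 1; weight (1/5)·1 = 1/5.
If it is in box 3 (prior 1/5): the host opened box 3, so this case is ruled out; weight (1/5)·0 = 0.
The weights sum to 1/5.
So P(the gold coin in box 4 | the host opened box 3) = 0 / (1/5) = 0.

0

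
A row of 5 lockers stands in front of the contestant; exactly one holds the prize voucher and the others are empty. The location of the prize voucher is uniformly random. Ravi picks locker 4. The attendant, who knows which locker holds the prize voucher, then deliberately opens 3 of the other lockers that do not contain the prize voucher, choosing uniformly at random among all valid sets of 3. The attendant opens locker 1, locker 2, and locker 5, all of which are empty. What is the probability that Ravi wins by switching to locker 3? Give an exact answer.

4/5

Apply Bayes' rule, conditioning on where the prize voucher actually is.
If it is in any of lockers 1, 2, and 5 (prior 1/5 each): that locker was opened and seen not to hold the prize — ruled out; weight (1/5)·0 = 0 each.
If it is in locker 3 (prior 1/5): the attendant has no choice, probability 1; weight (1/5)·1 = 1/5.
If it is in locker 4 (prior 1/5): the attendant has 4 equally likely choices, so probability 1/4; weight (1/5)·(1/4) = 1/20.
The weights sum to 1/4.
So P(the prize voucher in locker 3 | the attendant opened locker 1, locker 2, and locker 5) = (1/5) / (1/4) = 4/5.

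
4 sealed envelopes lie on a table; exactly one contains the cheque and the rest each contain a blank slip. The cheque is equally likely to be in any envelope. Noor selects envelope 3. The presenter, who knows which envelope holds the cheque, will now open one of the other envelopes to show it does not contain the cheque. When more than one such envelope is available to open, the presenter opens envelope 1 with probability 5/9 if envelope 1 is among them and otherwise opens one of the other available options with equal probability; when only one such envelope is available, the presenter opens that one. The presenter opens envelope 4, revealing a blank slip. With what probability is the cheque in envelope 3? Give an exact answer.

Consider each possible location of the cheque in turn.
If it is in envelope 1 (prior 1/4): envelope 1 holds the prize so is unavailable; the presenter chooses uniformly among the 2 others, probability 1/2; weight (1/4)·(1/2) = 1/8.
If it is in envelope 2 (prior 1/4): envelope 1 is available but not opened, probability 4/9; weight (1/4)·(4/9) = 1/9.
If it is in envelope 3 (prior 1/4): envelope 1 is available but not opened; envelope 4 gets probability (1 − 5/9)/2 = 2/9; weight (1/4)·(2/9) = 1/18.
If it is in envelope 4 (prior 1/4): the presenter opened envelope 4, so this case is ruled out; weight (1/4)·0 = 0.
The weights sum to 7/24.
So P(the cheque in envelope 3 | the presenter opened envelope 4) = (1/18) / (7/24) = 4/21.

4/21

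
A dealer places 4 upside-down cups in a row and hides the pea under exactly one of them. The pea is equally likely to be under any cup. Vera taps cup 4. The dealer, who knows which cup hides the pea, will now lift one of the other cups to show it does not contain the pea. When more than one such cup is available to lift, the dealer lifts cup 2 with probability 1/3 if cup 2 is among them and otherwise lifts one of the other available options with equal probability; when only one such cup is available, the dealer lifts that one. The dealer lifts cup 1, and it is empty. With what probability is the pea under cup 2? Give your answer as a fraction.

Apply Bayes' rule, conditioning on where the pea actually is.
If it is under cup 1 (prior 1/4): the dealer opened cup 1, so this case is ruled out; weight (1/4)·0 = 0.
If it is under cup 2 (prior 1/4): cup 2 holds the prize so is unavailable; the dealer chooses uniformly among the 2 others, probability 1/2; weight (1/4)·(1/2) = 1/8.
If it is under cup 3 (prior 1/4): cup 2 is available but not opened, probability 2/3; weight (1/4)·(2/3) = 1/6.
If it is under cup 4 (prior 1/4): cup 2 is available but not opened; cup 1 gets probability (1 − 1/3)/2 = 1/3; weight (1/4)·(1/3) = 1/12.
The weights sum to 3/8.
So P(the pea under cup 2 | the dealer opened cup 1) = (1/8) / (3/8) = 1/3.

1/3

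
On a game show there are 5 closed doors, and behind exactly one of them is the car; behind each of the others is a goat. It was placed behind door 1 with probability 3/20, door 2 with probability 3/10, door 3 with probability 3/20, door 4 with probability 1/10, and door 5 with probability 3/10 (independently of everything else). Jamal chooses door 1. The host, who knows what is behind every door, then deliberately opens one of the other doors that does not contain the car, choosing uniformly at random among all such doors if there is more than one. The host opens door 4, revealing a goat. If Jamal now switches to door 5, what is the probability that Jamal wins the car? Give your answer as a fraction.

Consider each possible location of the car in turn.
If it is behind door 1 (prior 3/20): the host has 4 equally likely choices, so probability 1/4; weight (3/20)·(1/4) = 3/80.
If it is behind either of doors 2 and 5 (prior 3/10 each): the host has 3 equally likely choices, so probability 1/3; weight (3/10)·(1/3) = 1/10 each.
If it is behind door 3 (prior 3/20): the host has 3 equally likely choices, so probability 1/3; weight (3/20)·(1/3) = 1/20.
If it is behind door 4 (prior 1/10): the host opened door 4, so this case is ruled out; weight (1/10)·0 = 0.
The weights sum to 23/80.
So P(the car behind door 5 | the host opened door 4) = (1/10) / (23/80) = 8/23.

8/23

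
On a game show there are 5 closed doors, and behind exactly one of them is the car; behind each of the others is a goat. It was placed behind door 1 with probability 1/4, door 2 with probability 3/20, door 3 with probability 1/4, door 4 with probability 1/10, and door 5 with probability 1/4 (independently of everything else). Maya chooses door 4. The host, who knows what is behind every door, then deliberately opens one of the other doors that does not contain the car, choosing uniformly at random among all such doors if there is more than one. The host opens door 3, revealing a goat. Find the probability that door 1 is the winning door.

Consider each possible location of the car in turn.
If it is behind either of doors 1 and 5 (prior 1/4 each): the host has 3 equally likely choices, so probability 1/3; weight (1/4)·(1/3) = 1/12 each.
If it is behind door 2 (prior 3/20): the host has 3 equally likely choices, so probability 1/3; weight (3/20)·(1/3) = 1/20.
If it is behind door 3 (prior 1/4): the host opened door 3, so this case is ruled out; weight (1/4)·0 = 0.
If it is behind door 4 (prior 1/10): the host has 4 equally likely choices, so probability 1/4; weight (1/10)·(1/4) = 1/40.
The weights sum to 29/120.
So P(the car behind door 1 | the host opened door 3) = (1/12) / (29/120) = 10/29.

10/29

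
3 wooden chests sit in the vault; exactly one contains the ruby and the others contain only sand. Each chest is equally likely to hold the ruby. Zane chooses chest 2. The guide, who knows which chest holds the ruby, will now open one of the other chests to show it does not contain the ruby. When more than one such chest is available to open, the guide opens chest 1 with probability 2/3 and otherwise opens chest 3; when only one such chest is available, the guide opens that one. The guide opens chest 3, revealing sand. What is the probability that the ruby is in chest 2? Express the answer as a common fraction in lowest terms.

Consider each possible location of the ruby in turn.
If it is in chest 1 (prior 1/3): only chest 3 is available, probability 1; weight (1/3)·1 = 1/3.
If it is in chest 2 (prior 1/3): chest 1 is available but not opened, probability 1/3; weight (1/3)·(1/3) = 1/9.
If it is in chest 3 (prior 1/3): the guide opened chest 3, so this case is ruled out; weight (1/3)·0 = 0.
The weights sum to 4/9.
So P(the ruby in chest 2 | the guide opened chest 3) = (1/9) / (4/9) = 1/4.

1/4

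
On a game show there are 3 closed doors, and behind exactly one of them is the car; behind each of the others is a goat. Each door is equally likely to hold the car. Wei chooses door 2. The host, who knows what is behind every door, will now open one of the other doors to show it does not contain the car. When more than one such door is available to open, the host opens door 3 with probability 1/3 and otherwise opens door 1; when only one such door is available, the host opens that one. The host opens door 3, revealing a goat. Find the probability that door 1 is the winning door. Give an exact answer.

Apply Bayes' rule, conditioning on where the car actually is.
If it is behind door 1 (prior 1/3): only door 3 is available, probability 1; weight (1/3)·1 = 1/3.
If it is behind door 2 (prior 1/3): door 3 is available, opened with probability 1/3; weight (1/3)·(1/3) = 1/9.
If it is behind door 3 (prior 1/3): the host opened door 3, so this case is ruled out; weight (1/3)·0 = 0.
The weights sum to 4/9.
So P(the car behind door 1 | the host opened door 3) = (1/3) / (4/9) = 3/4.

3/4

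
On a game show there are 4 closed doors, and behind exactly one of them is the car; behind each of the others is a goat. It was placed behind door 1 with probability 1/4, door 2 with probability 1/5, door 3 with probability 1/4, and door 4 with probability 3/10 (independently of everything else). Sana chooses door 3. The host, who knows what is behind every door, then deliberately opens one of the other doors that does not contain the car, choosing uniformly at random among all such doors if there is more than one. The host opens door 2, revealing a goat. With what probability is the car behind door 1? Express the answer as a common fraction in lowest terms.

15/43

Consider each possible location of the car in turn.
If it is behind door 1 (prior 1/4): the host has 2 equally likely choices, so probability 1/2; weight (1/4)·(1/2) = 1/8.
If it is behind door 2 (prior 1/5): the host opened door 2, so this case is ruled out; weight (1/5)·0 = 0.
If it is behind door 3 (prior 1/4): the host has 3 equally likely choices, so probability 1/3; weight (1/4)·(1/3) = 1/12.
If it is behind door 4 (prior 3/10): the host has 2 equally likely choices, so probability 1/2; weight (3/10)·(1/2) = 3/20.
The weights sum to 43/120.
So P(the car behind door 1 | the host opened door 2) = (1/8) / (43/120) = 15/43.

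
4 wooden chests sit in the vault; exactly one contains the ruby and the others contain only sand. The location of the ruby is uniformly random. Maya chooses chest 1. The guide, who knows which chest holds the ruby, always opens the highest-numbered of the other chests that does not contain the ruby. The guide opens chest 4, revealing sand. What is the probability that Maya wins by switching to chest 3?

Consider each possible location of the ruby in turn.
If it is in any of chests 1, 2, and 3 (prior 1/4 each): chest 4 is the highest-numbered option available, probability 1; weight (1/4)·1 = 1/4 each.
If it is in chest 4 (prior 1/4): the guide opened chest 4, so this case is ruled out; weight (1/4)·0 = 0.
The weights sum to 3/4.
So P(the ruby in chest 3 | the guide opened chest 4) = (1/4) / (3/4) = 1/3.

1/3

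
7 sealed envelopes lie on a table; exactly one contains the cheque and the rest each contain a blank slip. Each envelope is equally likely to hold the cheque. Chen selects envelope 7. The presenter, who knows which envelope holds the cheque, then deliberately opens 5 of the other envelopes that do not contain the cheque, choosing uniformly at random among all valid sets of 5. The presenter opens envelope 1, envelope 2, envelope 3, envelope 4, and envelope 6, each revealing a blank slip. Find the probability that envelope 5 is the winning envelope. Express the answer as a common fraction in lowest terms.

6/7

Apply Bayes' rule, conditioning on where the cheque actually is.
If it is in any of envelopes 1, 2, 3, 4, and 6 (prior 1/7 each): that envelope was opened and seen not to hold the prize — ruled out; weight (1/7)·0 = 0 each.
If it is in envelope 5 (prior 1/7): the presenter has no choice, probability 1; weight (1/7)·1 = 1/7.
If it is in envelope 7 (prior 1/7): the presenter has 6 equally likely choices, so probability 1/6; weight (1/7)·(1/6) = 1/42.
The weights sum to 1/6.
So P(the cheque in envelope 5 | the presenter opened envelope 1, envelope 2, envelope 3, envelope 4, and envelope 6) = (1/7) / (1/6) = 6/7.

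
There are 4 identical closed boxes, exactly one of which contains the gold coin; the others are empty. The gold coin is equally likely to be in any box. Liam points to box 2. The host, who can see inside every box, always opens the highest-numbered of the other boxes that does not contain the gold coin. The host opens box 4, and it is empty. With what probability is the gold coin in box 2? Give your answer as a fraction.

Consider each possible location of the gold coin in turn.
If it is in any of boxes 1, 2, and 3 (prior 1/4 each): box 4 is the highest-numbered option available, probability 1; weight (1/4)·1 = 1/4 each.
If it is in box 4 (prior 1/4): the host opened box 4, so this case is ruled out; weight (1/4)·0 = 0.
The weights sum to 3/4.
So P(the gold coin in box 2 | the host opened box 4) = (1/4) / (3/4) = 1/3.

1/3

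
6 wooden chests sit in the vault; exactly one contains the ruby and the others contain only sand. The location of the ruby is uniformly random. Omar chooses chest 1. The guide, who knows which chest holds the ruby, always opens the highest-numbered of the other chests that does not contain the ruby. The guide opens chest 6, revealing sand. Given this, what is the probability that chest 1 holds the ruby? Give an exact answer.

Consider each possible location of the ruby in turn.
If it is in any of chests 1, 2, 3, 4, and 5 (prior 1/6 each): chest 6 is the highest-numbered option available, probability 1; weight (1/6)·1 = 1/6 each.
If it is in chest 6 (prior 1/6): the guide opened chest 6, so this case is ruled out; weight (1/6)·0 = 0.
The weights sum to 5/6.
So P(the ruby in chest 1 | the guide opened chest 6) = (1/6) / (5/6) = 1/5.

1/5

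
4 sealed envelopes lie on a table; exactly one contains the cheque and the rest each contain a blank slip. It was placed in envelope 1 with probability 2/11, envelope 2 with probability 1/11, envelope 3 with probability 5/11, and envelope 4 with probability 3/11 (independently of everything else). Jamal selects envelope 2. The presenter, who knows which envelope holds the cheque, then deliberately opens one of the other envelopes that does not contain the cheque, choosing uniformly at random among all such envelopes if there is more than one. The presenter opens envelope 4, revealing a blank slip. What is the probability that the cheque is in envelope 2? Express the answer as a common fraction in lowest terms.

Condition on the true location of the cheque.
If it is in envelope 1 (prior 2/11): the presenter has 2 equally likely choices, so probability 1/2; weight (2/11)·(1/2) = 1/11.
If it is in envelope 2 (prior 1/11): the presenter has 3 equally likely choices, so probability 1/3; weight (1/11)·(1/3) = 1/33.
If it is in envelope 3 (prior 5/11): the presenter has 2 equally likely choices, so probability 1/2; weight (5/11)·(1/2) = 5/22.
If it is in envelope 4 (prior 3/11): the presenter opened envelope 4, so this case is ruled out; weight (3/11)·0 = 0.
The weights sum to 23/66.
So P(the cheque in envelope 2 | the presenter opened envelope 4) = (1/33) / (23/66) = 2/23.

2/23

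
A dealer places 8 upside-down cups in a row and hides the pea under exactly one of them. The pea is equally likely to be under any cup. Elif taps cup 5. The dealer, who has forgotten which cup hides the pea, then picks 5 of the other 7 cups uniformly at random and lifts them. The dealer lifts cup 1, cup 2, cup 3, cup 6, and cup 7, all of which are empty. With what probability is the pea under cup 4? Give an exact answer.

Because the dealer chose which cups to lift without knowing where the pea is, the choice is independent of the prize location. Learning that none of the 5 opened cups holds the pea simply rules out those 5 locations and leaves the remaining 3 cups still equally likely by symmetry.
So P(the pea under cup 4) = 1/3.

1/3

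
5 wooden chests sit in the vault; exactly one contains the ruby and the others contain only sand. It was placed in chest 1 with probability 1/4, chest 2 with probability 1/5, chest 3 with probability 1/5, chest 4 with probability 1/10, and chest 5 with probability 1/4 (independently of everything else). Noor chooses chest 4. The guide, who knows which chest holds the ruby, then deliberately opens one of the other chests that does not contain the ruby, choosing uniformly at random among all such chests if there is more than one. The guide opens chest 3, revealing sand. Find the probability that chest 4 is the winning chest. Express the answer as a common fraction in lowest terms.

Apply Bayes' rule, conditioning on where the ruby actually is.
If it is in either of chests 1 and 5 (prior 1/4 each): the guide has 3 equally likely choices, so probability 1/3; weight (1/4)·(1/3) = 1/12 each.
If it is in chest 2 (prior 1/5): the guide has 3 equally likely choices, so probability 1/3; weight (1/5)·(1/3) = 1/15.
If it is in chest 3 (prior 1/5): the guide opened chest 3, so this case is ruled out; weight (1/5)·0 = 0.
If it is in chest 4 (prior 1/10): the guide has 4 equally likely choices, so probability 1/4; weight (1/10)·(1/4) = 1/40.
The weights sum to 31/120.
So P(the ruby in chest 4 | the guide opened chest 3) = (1/40) / (31/120) = 3/31.

3/31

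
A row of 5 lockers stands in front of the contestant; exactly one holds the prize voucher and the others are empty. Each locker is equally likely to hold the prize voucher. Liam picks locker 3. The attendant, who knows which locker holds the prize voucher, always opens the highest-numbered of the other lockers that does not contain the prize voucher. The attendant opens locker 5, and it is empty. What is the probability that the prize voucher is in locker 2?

1/4

Consider each possible location of the prize voucher in turn.
If it is in any of lockers 1, 2, 3, and 4 (prior 1/5 each): locker 5 is the highest-numbered option available, probability 1; weight (1/5)·1 = 1/5 each.
If it is in locker 5 (prior 1/5): the attendant opened locker 5, so this case is ruled out; weight (1/5)·0 = 0.
The weights sum to 4/5.
So P(the prize voucher in locker 2 | the attendant opened locker 5) = (1/5) / (4/5) = 1/4.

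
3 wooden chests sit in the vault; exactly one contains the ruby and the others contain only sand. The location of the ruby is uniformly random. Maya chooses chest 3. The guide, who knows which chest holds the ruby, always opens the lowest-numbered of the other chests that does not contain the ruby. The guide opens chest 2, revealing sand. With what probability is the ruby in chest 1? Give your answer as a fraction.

1

Condition on the true location of the ruby.
If it is in chest 1 (prior 1/3): chest 2 is the lowest-numbered option available, probability 1; weight (1/3)·1 = 1/3.
If it is in chest 2 (prior 1/3): the guide opened chest 2, so this case is ruled out; weight (1/3)·0 = 0.
If it is in chest 3 (prior 1/3): the guide would have opened chest 1 instead, probability 0; weight (1/3)·0 = 0.
The weights sum to 1/3.
So P(the ruby in chest 1 | the guide opened chest 2) = (1/3) / (1/3) = 1.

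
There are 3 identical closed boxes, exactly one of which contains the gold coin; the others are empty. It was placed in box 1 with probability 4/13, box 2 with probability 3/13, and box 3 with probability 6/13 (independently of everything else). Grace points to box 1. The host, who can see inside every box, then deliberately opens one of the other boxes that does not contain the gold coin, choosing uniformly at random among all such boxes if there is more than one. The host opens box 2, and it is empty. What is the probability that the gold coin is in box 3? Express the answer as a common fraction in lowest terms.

Consider each possible location of the gold coin in turn.
If it is in box 1 (prior 4/13): the host has 2 equally likely choices, so probability 1/2; weight (4/13)·(1/2) = 2/13.
If it is in box 2 (prior 3/13): the host opened box 2, so this case is ruled out; weight (3/13)·0 = 0.
If it is in box 3 (prior 6/13): the host has no choice, probability 1; weight (6/13)·1 = 6/13.
The weights sum to 8/13.
So P(the gold coin in box 3 | the host opened box 2) = (6/13) / (8/13) = 3/4.

3/4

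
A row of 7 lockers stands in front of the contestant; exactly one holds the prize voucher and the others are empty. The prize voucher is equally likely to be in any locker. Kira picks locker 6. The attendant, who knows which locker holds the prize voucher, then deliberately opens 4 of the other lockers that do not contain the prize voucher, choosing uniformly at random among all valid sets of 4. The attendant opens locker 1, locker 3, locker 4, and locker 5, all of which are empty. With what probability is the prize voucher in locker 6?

1/7

Consider each possible location of the prize voucher in turn.
If it is in any of lockers 1, 3, 4, and 5 (prior 1/7 each): that locker was opened and seen not to hold the prize — ruled out; weight (1/7)·0 = 0 each.
If it is in either of lockers 2 and 7 (prior 1/7 each): the attendant has 5 equally likely choices, so probability 1/5; weight (1/7)·(1/5) = 1/35 each.
If it is in locker 6 (prior 1/7): the attendant has 15 equally likely choices, so probability 1/15; weight (1/7)·(1/15) = 1/105.
The weights sum to 1/15.
So P(the prize voucher in locker 6 | the attendant opened locker 1, locker 3, locker 4, and locker 5) = (1/105) / (1/15) = 1/7.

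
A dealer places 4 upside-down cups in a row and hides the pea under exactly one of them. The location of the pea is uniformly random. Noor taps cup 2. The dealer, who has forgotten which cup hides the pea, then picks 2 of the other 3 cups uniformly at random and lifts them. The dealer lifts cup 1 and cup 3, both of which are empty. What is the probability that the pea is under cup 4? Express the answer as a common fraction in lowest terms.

1/2

Because the dealer chose which cups to lift without knowing where the pea is, the choice is independent of the prize location. Learning that none of the 2 opened cups holds the pea simply rules out those 2 locations and leaves the remaining 2 cups still equally likely by symmetry.
So P(the pea under cup 4) = 1/2.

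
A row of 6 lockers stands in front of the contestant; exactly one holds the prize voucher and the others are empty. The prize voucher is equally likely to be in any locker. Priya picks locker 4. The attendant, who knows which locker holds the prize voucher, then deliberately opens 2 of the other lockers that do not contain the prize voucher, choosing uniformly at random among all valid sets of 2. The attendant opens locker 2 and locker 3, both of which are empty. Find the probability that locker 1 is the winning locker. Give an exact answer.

Consider each possible location of the prize voucher in turn.
If it is in any of lockers 1, 5, and 6 (prior 1/6 each): the attendant has 6 equally likely choices, so probability 1/6; weight (1/6)·(1/6) = 1/36 each.
If it is in either of lockers 2 and 3 (prior 1/6 each): that locker was opened and seen not to hold the prize — ruled out; weight (1/6)·0 = 0 each.
If it is in locker 4 (prior 1/6): the attendant has 10 equally likely choices, so probability 1/10; weight (1/6)·(1/10) = 1/60.
The weights sum to 1/10.
So P(the prize voucher in locker 1 | the attendant opened locker 2 and locker 3) = (1/36) / (1/10) = 5/18.

5/18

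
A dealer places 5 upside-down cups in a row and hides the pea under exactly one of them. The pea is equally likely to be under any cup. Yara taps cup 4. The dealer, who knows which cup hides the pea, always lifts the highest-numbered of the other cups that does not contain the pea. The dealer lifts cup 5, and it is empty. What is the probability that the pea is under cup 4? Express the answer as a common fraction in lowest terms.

Consider each possible location of the pea in turn.
If it is under any of cups 1, 2, 3, and 4 (prior 1/5 each): cup 5 is the highest-numbered option available, probability 1; weight (1/5)·1 = 1/5 each.
If it is under cup 5 (prior 1/5): the dealer opened cup 5, so this case is ruled out; weight (1/5)·0 = 0.
The weights sum to 4/5.
So P(the pea under cup 4 | the dealer opened cup 5) = (1/5) / (4/5) = 1/4.

1/4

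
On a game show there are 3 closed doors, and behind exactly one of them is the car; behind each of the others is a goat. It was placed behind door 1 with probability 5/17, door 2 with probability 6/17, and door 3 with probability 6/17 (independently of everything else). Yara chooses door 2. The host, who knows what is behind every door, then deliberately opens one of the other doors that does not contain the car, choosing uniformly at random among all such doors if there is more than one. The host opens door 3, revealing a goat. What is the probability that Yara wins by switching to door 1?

5/8

Condition on the true location of the car.
If it is behind door 1 (prior 5/17): the host has no choice, probability 1; weight (5/17)·1 = 5/17.
If it is behind door 2 (prior 6/17): the host has 2 equally likely choices, so probability 1/2; weight (6/17)·(1/2) = 3/17.
If it is behind door 3 (prior 6/17): the host opened door 3, so this case is ruled out; weight (6/17)·0 = 0.
The weights sum to 8/17.
So P(the car behind door 1 | the host opened door 3) = (5/17) / (8/17) = 5/8.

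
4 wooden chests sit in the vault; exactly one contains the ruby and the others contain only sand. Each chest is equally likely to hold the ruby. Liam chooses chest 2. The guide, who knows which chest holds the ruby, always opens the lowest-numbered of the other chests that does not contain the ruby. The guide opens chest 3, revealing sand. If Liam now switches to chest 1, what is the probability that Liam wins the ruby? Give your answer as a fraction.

1

Condition on the true location of the ruby.
If it is in chest 1 (prior 1/4): chest 3 is the lowest-numbered option available, probability 1; weight (1/4)·1 = 1/4.
If it is in either of chests 2 and 4 (prior 1/4 each): the guide would have opened chest 1 instead, probability 0; weight (1/4)·0 = 0 each.
If it is in chest 3 (prior 1/4): the guide opened chest 3, so this case is ruled out; weight (1/4)·0 = 0.
The weights sum to 1/4.
So P(the ruby in chest 1 | the guide opened chest 3) = (1/4) / (1/4) = 1.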